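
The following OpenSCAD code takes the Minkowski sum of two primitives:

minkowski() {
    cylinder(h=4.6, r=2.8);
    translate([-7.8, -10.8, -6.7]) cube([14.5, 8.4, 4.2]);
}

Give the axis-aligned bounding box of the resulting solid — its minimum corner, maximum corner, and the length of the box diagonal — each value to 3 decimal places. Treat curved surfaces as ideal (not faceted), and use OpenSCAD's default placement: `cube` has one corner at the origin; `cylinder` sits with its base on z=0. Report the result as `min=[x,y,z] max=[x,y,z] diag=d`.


min=[-10.600,-13.600,-6.700] max=[9.500,0.400,2.100] diag=26.028

A = translate([-7.8, -10.8, -6.7]) cube([14.5, 8.4, 4.2]) → bbox [-7.8,-10.8,-6.7] .. [6.7,-2.4,-2.5]
B = cylinder(h=4.6, r=2.8) → bbox [-2.8,-2.8,0] .. [2.8,2.8,4.6]
lo = A.lo+B.lo = [-7.8-2.8, -10.8-2.8, -6.7+0] = [-10.600,-13.600,-6.700]
hi = A.hi+B.hi = [6.7+2.8, -2.4+2.8, -2.5+4.6] = [9.500,0.400,2.100]
diag = √(20.1²+14²+8.8²) = √677.45 = 26.028


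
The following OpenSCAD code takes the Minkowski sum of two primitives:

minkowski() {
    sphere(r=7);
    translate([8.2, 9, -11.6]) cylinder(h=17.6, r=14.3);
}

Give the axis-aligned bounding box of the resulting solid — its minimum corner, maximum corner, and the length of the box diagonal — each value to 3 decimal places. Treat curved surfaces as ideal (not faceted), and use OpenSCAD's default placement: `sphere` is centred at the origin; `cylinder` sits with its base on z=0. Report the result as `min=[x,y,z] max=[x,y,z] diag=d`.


min=[-13.100,-12.300,-18.600] max=[29.500,30.300,13.000] diag=68.030

A = translate([8.2, 9, -11.6]) cylinder(h=17.6, r=14.3) → bbox [-6.1,-5.3,-11.6] .. [22.5,23.3,6]
B = sphere(r=7) → bbox [-7,-7,-7] .. [7,7,7]
lo = A.lo+B.lo = [-6.1-7, -5.3-7, -11.6-7] = [-13.100,-12.300,-18.600]
hi = A.hi+B.hi = [22.5+7, 23.3+7, 6+7] = [29.500,30.300,13.000]
diag = √(42.6²+42.6²+31.6²) = √4628.08 = 68.030


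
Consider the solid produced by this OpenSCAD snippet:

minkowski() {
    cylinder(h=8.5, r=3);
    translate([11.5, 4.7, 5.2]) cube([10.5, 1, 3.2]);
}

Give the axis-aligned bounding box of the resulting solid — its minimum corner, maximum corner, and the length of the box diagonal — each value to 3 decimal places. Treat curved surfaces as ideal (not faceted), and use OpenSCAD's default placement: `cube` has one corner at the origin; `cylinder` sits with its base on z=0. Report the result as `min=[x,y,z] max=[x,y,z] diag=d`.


min=[8.500,1.700,5.200] max=[25.000,8.700,16.900] diag=21.404

A = translate([11.5, 4.7, 5.2]) cube([10.5, 1, 3.2]) → bbox [11.5,4.7,5.2] .. [22,5.7,8.4]
B = cylinder(h=8.5, r=3) → bbox [-3,-3,0] .. [3,3,8.5]
lo = A.lo+B.lo = [11.5-3, 4.7-3, 5.2+0] = [8.500,1.700,5.200]
hi = A.hi+B.hi = [22+3, 5.7+3, 8.4+8.5] = [25.000,8.700,16.900]
diag = √(16.5²+7²+11.7²) = √458.14 = 21.404


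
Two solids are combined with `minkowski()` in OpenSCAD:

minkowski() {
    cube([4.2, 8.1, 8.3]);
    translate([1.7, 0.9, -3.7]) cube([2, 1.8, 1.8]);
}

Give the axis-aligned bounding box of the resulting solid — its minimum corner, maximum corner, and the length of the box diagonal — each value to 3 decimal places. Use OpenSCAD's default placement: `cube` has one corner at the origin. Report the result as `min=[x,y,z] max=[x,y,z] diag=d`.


A = translate([1.7, 0.9, -3.7]) cube([2, 1.8, 1.8]) → bbox [1.7,0.9,-3.7] .. [3.7,2.7,-1.9]
B = cube([4.2, 8.1, 8.3]) → bbox [0,0,0] .. [4.2,8.1,8.3]
lo = A.lo+B.lo = [1.7+0, 0.9+0, -3.7+0] = [1.700,0.900,-3.700]
hi = A.hi+B.hi = [3.7+4.2, 2.7+8.1, -1.9+8.3] = [7.900,10.800,6.400]
diag = √(6.2²+9.9²+10.1²) = √238.46 = 15.442

min=[1.700,0.900,-3.700] max=[7.900,10.800,6.400] diag=15.442


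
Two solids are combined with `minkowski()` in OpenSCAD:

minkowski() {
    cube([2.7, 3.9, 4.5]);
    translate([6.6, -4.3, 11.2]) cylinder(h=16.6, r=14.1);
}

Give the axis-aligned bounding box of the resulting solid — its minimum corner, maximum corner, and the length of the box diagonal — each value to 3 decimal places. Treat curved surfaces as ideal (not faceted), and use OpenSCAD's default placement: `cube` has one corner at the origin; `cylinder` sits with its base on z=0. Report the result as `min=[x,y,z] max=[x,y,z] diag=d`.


min=[-7.500,-18.400,11.200] max=[23.400,13.700,32.300] diag=49.299

A = translate([6.6, -4.3, 11.2]) cylinder(h=16.6, r=14.1) → bbox [-7.5,-18.4,11.2] .. [20.7,9.8,27.8]
B = cube([2.7, 3.9, 4.5]) → bbox [0,0,0] .. [2.7,3.9,4.5]
lo = A.lo+B.lo = [-7.5+0, -18.4+0, 11.2+0] = [-7.500,-18.400,11.200]
hi = A.hi+B.hi = [20.7+2.7, 9.8+3.9, 27.8+4.5] = [23.400,13.700,32.300]
diag = √(30.9²+32.1²+21.1²) = √2430.43 = 49.299


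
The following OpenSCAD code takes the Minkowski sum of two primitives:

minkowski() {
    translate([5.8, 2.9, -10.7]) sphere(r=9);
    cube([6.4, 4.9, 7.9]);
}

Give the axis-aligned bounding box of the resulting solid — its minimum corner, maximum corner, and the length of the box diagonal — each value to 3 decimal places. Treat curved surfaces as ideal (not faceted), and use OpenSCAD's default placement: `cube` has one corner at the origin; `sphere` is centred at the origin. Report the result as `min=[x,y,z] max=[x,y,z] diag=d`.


A = translate([5.8, 2.9, -10.7]) sphere(r=9) → bbox [-3.2,-6.1,-19.7] .. [14.8,11.9,-1.7]
B = cube([6.4, 4.9, 7.9]) → bbox [0,0,0] .. [6.4,4.9,7.9]
lo = A.lo+B.lo = [-3.2+0, -6.1+0, -19.7+0] = [-3.200,-6.100,-19.700]
hi = A.hi+B.hi = [14.8+6.4, 11.9+4.9, -1.7+7.9] = [21.200,16.800,6.200]
diag = √(24.4²+22.9²+25.9²) = √1790.58 = 42.315

min=[-3.200,-6.100,-19.700] max=[21.200,16.800,6.200] diag=42.315


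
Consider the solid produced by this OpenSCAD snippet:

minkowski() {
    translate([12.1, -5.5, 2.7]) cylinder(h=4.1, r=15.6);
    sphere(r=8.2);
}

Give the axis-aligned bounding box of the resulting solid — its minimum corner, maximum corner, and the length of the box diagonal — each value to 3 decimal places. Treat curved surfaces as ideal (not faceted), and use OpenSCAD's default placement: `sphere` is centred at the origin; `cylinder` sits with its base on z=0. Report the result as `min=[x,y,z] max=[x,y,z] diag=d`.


A = translate([12.1, -5.5, 2.7]) cylinder(h=4.1, r=15.6) → bbox [-3.5,-21.1,2.7] .. [27.7,10.1,6.8]
B = sphere(r=8.2) → bbox [-8.2,-8.2,-8.2] .. [8.2,8.2,8.2]
lo = A.lo+B.lo = [-3.5-8.2, -21.1-8.2, 2.7-8.2] = [-11.700,-29.300,-5.500]
hi = A.hi+B.hi = [27.7+8.2, 10.1+8.2, 6.8+8.2] = [35.900,18.300,15.000]
diag = √(47.6²+47.6²+20.5²) = √4951.77 = 70.369

min=[-11.700,-29.300,-5.500] max=[35.900,18.300,15.000] diag=70.369


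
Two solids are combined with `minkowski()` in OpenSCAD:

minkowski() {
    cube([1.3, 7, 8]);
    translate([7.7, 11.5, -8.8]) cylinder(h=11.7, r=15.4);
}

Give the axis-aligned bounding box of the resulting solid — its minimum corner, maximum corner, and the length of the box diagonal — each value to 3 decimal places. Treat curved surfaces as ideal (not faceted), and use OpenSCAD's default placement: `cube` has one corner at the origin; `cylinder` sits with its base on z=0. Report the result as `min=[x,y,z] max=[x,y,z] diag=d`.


A = translate([7.7, 11.5, -8.8]) cylinder(h=11.7, r=15.4) → bbox [-7.7,-3.9,-8.8] .. [23.1,26.9,2.9]
B = cube([1.3, 7, 8]) → bbox [0,0,0] .. [1.3,7,8]
lo = A.lo+B.lo = [-7.7+0, -3.9+0, -8.8+0] = [-7.700,-3.900,-8.800]
hi = A.hi+B.hi = [23.1+1.3, 26.9+7, 2.9+8] = [24.400,33.900,10.900]
diag = √(32.1²+37.8²+19.7²) = √2847.34 = 53.360

min=[-7.700,-3.900,-8.800] max=[24.400,33.900,10.900] diag=53.360


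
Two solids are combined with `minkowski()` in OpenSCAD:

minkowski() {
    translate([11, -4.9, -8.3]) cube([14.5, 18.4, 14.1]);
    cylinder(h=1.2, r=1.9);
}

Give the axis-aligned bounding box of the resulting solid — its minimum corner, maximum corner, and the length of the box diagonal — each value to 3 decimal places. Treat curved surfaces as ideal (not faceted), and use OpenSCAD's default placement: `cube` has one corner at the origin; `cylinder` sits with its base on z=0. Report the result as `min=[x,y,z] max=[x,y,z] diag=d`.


A = translate([11, -4.9, -8.3]) cube([14.5, 18.4, 14.1]) → bbox [11,-4.9,-8.3] .. [25.5,13.5,5.8]
B = cylinder(h=1.2, r=1.9) → bbox [-1.9,-1.9,0] .. [1.9,1.9,1.2]
lo = A.lo+B.lo = [11-1.9, -4.9-1.9, -8.3+0] = [9.100,-6.800,-8.300]
hi = A.hi+B.hi = [25.5+1.9, 13.5+1.9, 5.8+1.2] = [27.400,15.400,7.000]
diag = √(18.3²+22.2²+15.3²) = √1061.82 = 32.586

min=[9.100,-6.800,-8.300] max=[27.400,15.400,7.000] diag=32.586


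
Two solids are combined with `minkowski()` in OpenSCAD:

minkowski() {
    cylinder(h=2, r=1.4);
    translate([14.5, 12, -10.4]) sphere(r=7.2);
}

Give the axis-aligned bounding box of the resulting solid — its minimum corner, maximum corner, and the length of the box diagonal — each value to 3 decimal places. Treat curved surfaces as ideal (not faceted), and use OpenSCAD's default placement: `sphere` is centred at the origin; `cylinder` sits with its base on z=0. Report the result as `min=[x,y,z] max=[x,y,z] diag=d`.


A = translate([14.5, 12, -10.4]) sphere(r=7.2) → bbox [7.3,4.8,-17.6] .. [21.7,19.2,-3.2]
B = cylinder(h=2, r=1.4) → bbox [-1.4,-1.4,0] .. [1.4,1.4,2]
lo = A.lo+B.lo = [7.3-1.4, 4.8-1.4, -17.6+0] = [5.900,3.400,-17.600]
hi = A.hi+B.hi = [21.7+1.4, 19.2+1.4, -3.2+2] = [23.100,20.600,-1.200]
diag = √(17.2²+17.2²+16.4²) = √860.64 = 29.337

min=[5.900,3.400,-17.600] max=[23.100,20.600,-1.200] diag=29.337


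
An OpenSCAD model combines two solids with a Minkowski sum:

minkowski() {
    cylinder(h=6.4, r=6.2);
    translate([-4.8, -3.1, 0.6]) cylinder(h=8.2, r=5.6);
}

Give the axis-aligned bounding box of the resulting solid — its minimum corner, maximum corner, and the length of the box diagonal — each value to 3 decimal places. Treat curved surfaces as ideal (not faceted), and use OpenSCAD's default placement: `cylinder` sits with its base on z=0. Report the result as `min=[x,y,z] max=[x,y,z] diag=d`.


min=[-16.600,-14.900,0.600] max=[7.000,8.700,15.200] diag=36.429

A = translate([-4.8, -3.1, 0.6]) cylinder(h=8.2, r=5.6) → bbox [-10.4,-8.7,0.6] .. [0.8,2.5,8.8]
B = cylinder(h=6.4, r=6.2) → bbox [-6.2,-6.2,0] .. [6.2,6.2,6.4]
lo = A.lo+B.lo = [-10.4-6.2, -8.7-6.2, 0.6+0] = [-16.600,-14.900,0.600]
hi = A.hi+B.hi = [0.8+6.2, 2.5+6.2, 8.8+6.4] = [7.000,8.700,15.200]
diag = √(23.6²+23.6²+14.6²) = √1327.08 = 36.429


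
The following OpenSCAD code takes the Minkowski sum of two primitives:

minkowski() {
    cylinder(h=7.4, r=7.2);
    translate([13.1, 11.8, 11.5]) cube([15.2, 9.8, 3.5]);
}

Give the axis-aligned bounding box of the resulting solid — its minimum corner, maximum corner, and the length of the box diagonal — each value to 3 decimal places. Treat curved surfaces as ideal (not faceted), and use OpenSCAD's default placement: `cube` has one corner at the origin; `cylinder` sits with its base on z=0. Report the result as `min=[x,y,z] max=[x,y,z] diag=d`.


min=[5.900,4.600,11.500] max=[35.500,28.800,22.400] diag=39.757

A = translate([13.1, 11.8, 11.5]) cube([15.2, 9.8, 3.5]) → bbox [13.1,11.8,11.5] .. [28.3,21.6,15]
B = cylinder(h=7.4, r=7.2) → bbox [-7.2,-7.2,0] .. [7.2,7.2,7.4]
lo = A.lo+B.lo = [13.1-7.2, 11.8-7.2, 11.5+0] = [5.900,4.600,11.500]
hi = A.hi+B.hi = [28.3+7.2, 21.6+7.2, 15+7.4] = [35.500,28.800,22.400]
diag = √(29.6²+24.2²+10.9²) = √1580.61 = 39.757


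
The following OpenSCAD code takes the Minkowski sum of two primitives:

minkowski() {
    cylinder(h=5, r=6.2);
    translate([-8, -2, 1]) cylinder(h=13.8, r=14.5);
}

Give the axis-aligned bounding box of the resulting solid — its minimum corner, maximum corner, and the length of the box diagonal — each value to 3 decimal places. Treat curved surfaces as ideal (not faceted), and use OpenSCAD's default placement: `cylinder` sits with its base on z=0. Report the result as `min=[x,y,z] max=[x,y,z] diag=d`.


min=[-28.700,-22.700,1.000] max=[12.700,18.700,19.800] diag=61.493

A = translate([-8, -2, 1]) cylinder(h=13.8, r=14.5) → bbox [-22.5,-16.5,1] .. [6.5,12.5,14.8]
B = cylinder(h=5, r=6.2) → bbox [-6.2,-6.2,0] .. [6.2,6.2,5]
lo = A.lo+B.lo = [-22.5-6.2, -16.5-6.2, 1+0] = [-28.700,-22.700,1.000]
hi = A.hi+B.hi = [6.5+6.2, 12.5+6.2, 14.8+5] = [12.700,18.700,19.800]
diag = √(41.4²+41.4²+18.8²) = √3781.36 = 61.493


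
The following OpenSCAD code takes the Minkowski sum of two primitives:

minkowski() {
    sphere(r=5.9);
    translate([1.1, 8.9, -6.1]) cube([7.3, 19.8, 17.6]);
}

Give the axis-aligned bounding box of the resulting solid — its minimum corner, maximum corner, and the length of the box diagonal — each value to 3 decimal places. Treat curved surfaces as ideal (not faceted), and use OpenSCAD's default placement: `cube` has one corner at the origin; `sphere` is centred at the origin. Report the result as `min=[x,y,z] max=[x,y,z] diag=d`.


min=[-4.800,3.000,-12.000] max=[14.300,34.600,17.400] diag=47.199

A = translate([1.1, 8.9, -6.1]) cube([7.3, 19.8, 17.6]) → bbox [1.1,8.9,-6.1] .. [8.4,28.7,11.5]
B = sphere(r=5.9) → bbox [-5.9,-5.9,-5.9] .. [5.9,5.9,5.9]
lo = A.lo+B.lo = [1.1-5.9, 8.9-5.9, -6.1-5.9] = [-4.800,3.000,-12.000]
hi = A.hi+B.hi = [8.4+5.9, 28.7+5.9, 11.5+5.9] = [14.300,34.600,17.400]
diag = √(19.1²+31.6²+29.4²) = √2227.73 = 47.199


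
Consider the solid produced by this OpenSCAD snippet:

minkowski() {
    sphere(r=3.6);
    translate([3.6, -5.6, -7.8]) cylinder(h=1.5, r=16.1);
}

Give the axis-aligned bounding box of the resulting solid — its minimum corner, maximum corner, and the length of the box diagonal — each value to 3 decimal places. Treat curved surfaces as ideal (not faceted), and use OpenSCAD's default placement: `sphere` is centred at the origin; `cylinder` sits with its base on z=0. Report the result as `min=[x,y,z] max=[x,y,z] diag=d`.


A = translate([3.6, -5.6, -7.8]) cylinder(h=1.5, r=16.1) → bbox [-12.5,-21.7,-7.8] .. [19.7,10.5,-6.3]
B = sphere(r=3.6) → bbox [-3.6,-3.6,-3.6] .. [3.6,3.6,3.6]
lo = A.lo+B.lo = [-12.5-3.6, -21.7-3.6, -7.8-3.6] = [-16.100,-25.300,-11.400]
hi = A.hi+B.hi = [19.7+3.6, 10.5+3.6, -6.3+3.6] = [23.300,14.100,-2.700]
diag = √(39.4²+39.4²+8.7²) = √3180.41 = 56.395

min=[-16.100,-25.300,-11.400] max=[23.300,14.100,-2.700] diag=56.395


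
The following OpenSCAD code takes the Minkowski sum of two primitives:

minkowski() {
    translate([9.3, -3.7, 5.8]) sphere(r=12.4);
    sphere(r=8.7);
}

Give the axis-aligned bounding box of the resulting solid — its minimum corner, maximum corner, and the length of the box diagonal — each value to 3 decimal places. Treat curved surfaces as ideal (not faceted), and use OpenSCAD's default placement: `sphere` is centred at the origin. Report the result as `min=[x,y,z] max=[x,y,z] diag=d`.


A = translate([9.3, -3.7, 5.8]) sphere(r=12.4) → bbox [-3.1,-16.1,-6.6] .. [21.7,8.7,18.2]
B = sphere(r=8.7) → bbox [-8.7,-8.7,-8.7] .. [8.7,8.7,8.7]
lo = A.lo+B.lo = [-3.1-8.7, -16.1-8.7, -6.6-8.7] = [-11.800,-24.800,-15.300]
hi = A.hi+B.hi = [21.7+8.7, 8.7+8.7, 18.2+8.7] = [30.400,17.400,26.900]
diag = √(42.2²+42.2²+42.2²) = √5342.52 = 73.093

min=[-11.800,-24.800,-15.300] max=[30.400,17.400,26.900] diag=73.093


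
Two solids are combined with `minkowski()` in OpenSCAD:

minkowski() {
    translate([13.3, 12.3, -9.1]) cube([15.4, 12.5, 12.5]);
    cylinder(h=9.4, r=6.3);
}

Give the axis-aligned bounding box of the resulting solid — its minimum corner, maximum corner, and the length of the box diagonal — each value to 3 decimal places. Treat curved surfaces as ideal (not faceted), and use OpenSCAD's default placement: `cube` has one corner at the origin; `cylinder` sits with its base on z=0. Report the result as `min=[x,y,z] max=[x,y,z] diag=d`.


A = translate([13.3, 12.3, -9.1]) cube([15.4, 12.5, 12.5]) → bbox [13.3,12.3,-9.1] .. [28.7,24.8,3.4]
B = cylinder(h=9.4, r=6.3) → bbox [-6.3,-6.3,0] .. [6.3,6.3,9.4]
lo = A.lo+B.lo = [13.3-6.3, 12.3-6.3, -9.1+0] = [7.000,6.000,-9.100]
hi = A.hi+B.hi = [28.7+6.3, 24.8+6.3, 3.4+9.4] = [35.000,31.100,12.800]
diag = √(28²+25.1²+21.9²) = √1893.62 = 43.516

min=[7.000,6.000,-9.100] max=[35.000,31.100,12.800] diag=43.516


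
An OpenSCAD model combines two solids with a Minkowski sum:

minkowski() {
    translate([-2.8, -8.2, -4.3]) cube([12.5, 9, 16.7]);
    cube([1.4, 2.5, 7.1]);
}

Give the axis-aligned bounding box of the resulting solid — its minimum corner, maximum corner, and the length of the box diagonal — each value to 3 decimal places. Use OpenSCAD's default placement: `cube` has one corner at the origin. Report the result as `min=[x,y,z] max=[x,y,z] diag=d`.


min=[-2.800,-8.200,-4.300] max=[11.100,3.300,19.500] diag=29.865

A = translate([-2.8, -8.2, -4.3]) cube([12.5, 9, 16.7]) → bbox [-2.8,-8.2,-4.3] .. [9.7,0.8,12.4]
B = cube([1.4, 2.5, 7.1]) → bbox [0,0,0] .. [1.4,2.5,7.1]
lo = A.lo+B.lo = [-2.8+0, -8.2+0, -4.3+0] = [-2.800,-8.200,-4.300]
hi = A.hi+B.hi = [9.7+1.4, 0.8+2.5, 12.4+7.1] = [11.100,3.300,19.500]
diag = √(13.9²+11.5²+23.8²) = √891.9 = 29.865


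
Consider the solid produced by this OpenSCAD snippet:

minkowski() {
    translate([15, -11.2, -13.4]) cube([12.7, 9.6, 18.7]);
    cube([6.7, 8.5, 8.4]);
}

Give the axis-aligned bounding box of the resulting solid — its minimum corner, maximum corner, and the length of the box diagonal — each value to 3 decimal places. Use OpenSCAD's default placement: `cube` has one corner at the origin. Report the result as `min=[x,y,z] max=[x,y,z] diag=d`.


A = translate([15, -11.2, -13.4]) cube([12.7, 9.6, 18.7]) → bbox [15,-11.2,-13.4] .. [27.7,-1.6,5.3]
B = cube([6.7, 8.5, 8.4]) → bbox [0,0,0] .. [6.7,8.5,8.4]
lo = A.lo+B.lo = [15+0, -11.2+0, -13.4+0] = [15.000,-11.200,-13.400]
hi = A.hi+B.hi = [27.7+6.7, -1.6+8.5, 5.3+8.4] = [34.400,6.900,13.700]
diag = √(19.4²+18.1²+27.1²) = √1438.38 = 37.926

min=[15.000,-11.200,-13.400] max=[34.400,6.900,13.700] diag=37.926


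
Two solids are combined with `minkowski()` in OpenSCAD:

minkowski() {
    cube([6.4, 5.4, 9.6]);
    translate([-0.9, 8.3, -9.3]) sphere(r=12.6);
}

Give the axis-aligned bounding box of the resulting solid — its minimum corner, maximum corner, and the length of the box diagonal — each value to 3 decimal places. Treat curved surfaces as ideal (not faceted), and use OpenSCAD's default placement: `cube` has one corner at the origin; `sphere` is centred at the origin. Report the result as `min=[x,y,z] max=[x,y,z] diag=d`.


min=[-13.500,-4.300,-21.900] max=[18.100,26.300,12.900] diag=56.089

A = translate([-0.9, 8.3, -9.3]) sphere(r=12.6) → bbox [-13.5,-4.3,-21.9] .. [11.7,20.9,3.3]
B = cube([6.4, 5.4, 9.6]) → bbox [0,0,0] .. [6.4,5.4,9.6]
lo = A.lo+B.lo = [-13.5+0, -4.3+0, -21.9+0] = [-13.500,-4.300,-21.900]
hi = A.hi+B.hi = [11.7+6.4, 20.9+5.4, 3.3+9.6] = [18.100,26.300,12.900]
diag = √(31.6²+30.6²+34.8²) = √3145.96 = 56.089


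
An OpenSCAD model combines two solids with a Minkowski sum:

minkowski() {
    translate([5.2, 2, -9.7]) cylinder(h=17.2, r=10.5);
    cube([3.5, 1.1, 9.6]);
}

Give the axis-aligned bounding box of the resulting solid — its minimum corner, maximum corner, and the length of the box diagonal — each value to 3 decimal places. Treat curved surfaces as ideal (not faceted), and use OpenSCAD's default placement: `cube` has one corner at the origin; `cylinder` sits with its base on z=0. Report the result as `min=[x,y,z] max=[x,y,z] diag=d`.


A = translate([5.2, 2, -9.7]) cylinder(h=17.2, r=10.5) → bbox [-5.3,-8.5,-9.7] .. [15.7,12.5,7.5]
B = cube([3.5, 1.1, 9.6]) → bbox [0,0,0] .. [3.5,1.1,9.6]
lo = A.lo+B.lo = [-5.3+0, -8.5+0, -9.7+0] = [-5.300,-8.500,-9.700]
hi = A.hi+B.hi = [15.7+3.5, 12.5+1.1, 7.5+9.6] = [19.200,13.600,17.100]
diag = √(24.5²+22.1²+26.8²) = √1806.9 = 42.508

min=[-5.300,-8.500,-9.700] max=[19.200,13.600,17.100] diag=42.508


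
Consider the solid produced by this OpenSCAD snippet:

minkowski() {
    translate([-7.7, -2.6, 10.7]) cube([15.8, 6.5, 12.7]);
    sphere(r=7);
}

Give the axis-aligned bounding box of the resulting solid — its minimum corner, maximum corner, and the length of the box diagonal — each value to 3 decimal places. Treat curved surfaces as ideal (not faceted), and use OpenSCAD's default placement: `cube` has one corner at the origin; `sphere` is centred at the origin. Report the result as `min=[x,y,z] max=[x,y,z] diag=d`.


A = translate([-7.7, -2.6, 10.7]) cube([15.8, 6.5, 12.7]) → bbox [-7.7,-2.6,10.7] .. [8.1,3.9,23.4]
B = sphere(r=7) → bbox [-7,-7,-7] .. [7,7,7]
lo = A.lo+B.lo = [-7.7-7, -2.6-7, 10.7-7] = [-14.700,-9.600,3.700]
hi = A.hi+B.hi = [8.1+7, 3.9+7, 23.4+7] = [15.100,10.900,30.400]
diag = √(29.8²+20.5²+26.7²) = √2021.18 = 44.958

min=[-14.700,-9.600,3.700] max=[15.100,10.900,30.400] diag=44.958


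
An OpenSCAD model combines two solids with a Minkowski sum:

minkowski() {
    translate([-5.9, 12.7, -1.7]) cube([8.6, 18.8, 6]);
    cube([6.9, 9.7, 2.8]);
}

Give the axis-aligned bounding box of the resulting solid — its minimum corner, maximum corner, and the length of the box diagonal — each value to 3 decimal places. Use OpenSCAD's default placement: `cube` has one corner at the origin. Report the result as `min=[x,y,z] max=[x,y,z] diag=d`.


min=[-5.900,12.700,-1.700] max=[9.600,41.200,7.100] diag=33.615

A = translate([-5.9, 12.7, -1.7]) cube([8.6, 18.8, 6]) → bbox [-5.9,12.7,-1.7] .. [2.7,31.5,4.3]
B = cube([6.9, 9.7, 2.8]) → bbox [0,0,0] .. [6.9,9.7,2.8]
lo = A.lo+B.lo = [-5.9+0, 12.7+0, -1.7+0] = [-5.900,12.700,-1.700]
hi = A.hi+B.hi = [2.7+6.9, 31.5+9.7, 4.3+2.8] = [9.600,41.200,7.100]
diag = √(15.5²+28.5²+8.8²) = √1129.94 = 33.615


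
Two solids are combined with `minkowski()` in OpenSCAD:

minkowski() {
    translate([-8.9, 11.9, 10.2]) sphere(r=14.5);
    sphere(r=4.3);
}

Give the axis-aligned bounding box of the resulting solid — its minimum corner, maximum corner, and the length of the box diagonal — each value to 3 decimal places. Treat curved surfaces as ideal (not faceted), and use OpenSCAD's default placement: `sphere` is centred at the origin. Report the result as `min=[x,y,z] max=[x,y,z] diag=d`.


min=[-27.700,-6.900,-8.600] max=[9.900,30.700,29.000] diag=65.125

A = translate([-8.9, 11.9, 10.2]) sphere(r=14.5) → bbox [-23.4,-2.6,-4.3] .. [5.6,26.4,24.7]
B = sphere(r=4.3) → bbox [-4.3,-4.3,-4.3] .. [4.3,4.3,4.3]
lo = A.lo+B.lo = [-23.4-4.3, -2.6-4.3, -4.3-4.3] = [-27.700,-6.900,-8.600]
hi = A.hi+B.hi = [5.6+4.3, 26.4+4.3, 24.7+4.3] = [9.900,30.700,29.000]
diag = √(37.6²+37.6²+37.6²) = √4241.28 = 65.125


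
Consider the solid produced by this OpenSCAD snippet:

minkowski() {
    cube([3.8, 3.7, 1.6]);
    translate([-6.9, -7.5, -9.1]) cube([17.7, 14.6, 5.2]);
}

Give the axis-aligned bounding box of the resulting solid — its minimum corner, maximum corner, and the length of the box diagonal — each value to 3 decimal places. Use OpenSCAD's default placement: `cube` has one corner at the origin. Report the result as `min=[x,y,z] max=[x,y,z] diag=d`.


min=[-6.900,-7.500,-9.100] max=[14.600,10.800,-2.300] diag=29.041

A = translate([-6.9, -7.5, -9.1]) cube([17.7, 14.6, 5.2]) → bbox [-6.9,-7.5,-9.1] .. [10.8,7.1,-3.9]
B = cube([3.8, 3.7, 1.6]) → bbox [0,0,0] .. [3.8,3.7,1.6]
lo = A.lo+B.lo = [-6.9+0, -7.5+0, -9.1+0] = [-6.900,-7.500,-9.100]
hi = A.hi+B.hi = [10.8+3.8, 7.1+3.7, -3.9+1.6] = [14.600,10.800,-2.300]
diag = √(21.5²+18.3²+6.8²) = √843.38 = 29.041


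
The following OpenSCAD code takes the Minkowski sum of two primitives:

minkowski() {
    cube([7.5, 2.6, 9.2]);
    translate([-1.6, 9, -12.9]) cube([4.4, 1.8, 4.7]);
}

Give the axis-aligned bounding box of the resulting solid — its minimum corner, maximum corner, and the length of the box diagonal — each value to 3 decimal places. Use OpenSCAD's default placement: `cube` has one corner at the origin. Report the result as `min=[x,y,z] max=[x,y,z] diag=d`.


A = translate([-1.6, 9, -12.9]) cube([4.4, 1.8, 4.7]) → bbox [-1.6,9,-12.9] .. [2.8,10.8,-8.2]
B = cube([7.5, 2.6, 9.2]) → bbox [0,0,0] .. [7.5,2.6,9.2]
lo = A.lo+B.lo = [-1.6+0, 9+0, -12.9+0] = [-1.600,9.000,-12.900]
hi = A.hi+B.hi = [2.8+7.5, 10.8+2.6, -8.2+9.2] = [10.300,13.400,1.000]
diag = √(11.9²+4.4²+13.9²) = √354.18 = 18.820

min=[-1.600,9.000,-12.900] max=[10.300,13.400,1.000] diag=18.820


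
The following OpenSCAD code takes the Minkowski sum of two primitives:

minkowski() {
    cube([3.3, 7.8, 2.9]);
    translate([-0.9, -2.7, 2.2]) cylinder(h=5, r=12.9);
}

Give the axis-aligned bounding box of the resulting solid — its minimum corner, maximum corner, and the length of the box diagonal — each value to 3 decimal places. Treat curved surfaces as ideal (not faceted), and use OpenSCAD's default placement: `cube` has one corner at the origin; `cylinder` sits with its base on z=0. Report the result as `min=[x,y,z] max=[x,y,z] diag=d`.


A = translate([-0.9, -2.7, 2.2]) cylinder(h=5, r=12.9) → bbox [-13.8,-15.6,2.2] .. [12,10.2,7.2]
B = cube([3.3, 7.8, 2.9]) → bbox [0,0,0] .. [3.3,7.8,2.9]
lo = A.lo+B.lo = [-13.8+0, -15.6+0, 2.2+0] = [-13.800,-15.600,2.200]
hi = A.hi+B.hi = [12+3.3, 10.2+7.8, 7.2+2.9] = [15.300,18.000,10.100]
diag = √(29.1²+33.6²+7.9²) = √2038.18 = 45.146

min=[-13.800,-15.600,2.200] max=[15.300,18.000,10.100] diag=45.146


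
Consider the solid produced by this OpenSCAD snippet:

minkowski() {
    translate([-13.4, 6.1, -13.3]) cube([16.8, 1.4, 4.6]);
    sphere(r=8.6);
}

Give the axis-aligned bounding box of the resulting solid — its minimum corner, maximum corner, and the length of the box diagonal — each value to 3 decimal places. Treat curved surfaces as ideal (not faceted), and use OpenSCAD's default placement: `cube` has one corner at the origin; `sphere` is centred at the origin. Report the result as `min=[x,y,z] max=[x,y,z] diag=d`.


min=[-22.000,-2.500,-21.900] max=[12.000,16.100,-0.100] diag=44.466

A = translate([-13.4, 6.1, -13.3]) cube([16.8, 1.4, 4.6]) → bbox [-13.4,6.1,-13.3] .. [3.4,7.5,-8.7]
B = sphere(r=8.6) → bbox [-8.6,-8.6,-8.6] .. [8.6,8.6,8.6]
lo = A.lo+B.lo = [-13.4-8.6, 6.1-8.6, -13.3-8.6] = [-22.000,-2.500,-21.900]
hi = A.hi+B.hi = [3.4+8.6, 7.5+8.6, -8.7+8.6] = [12.000,16.100,-0.100]
diag = √(34²+18.6²+21.8²) = √1977.2 = 44.466


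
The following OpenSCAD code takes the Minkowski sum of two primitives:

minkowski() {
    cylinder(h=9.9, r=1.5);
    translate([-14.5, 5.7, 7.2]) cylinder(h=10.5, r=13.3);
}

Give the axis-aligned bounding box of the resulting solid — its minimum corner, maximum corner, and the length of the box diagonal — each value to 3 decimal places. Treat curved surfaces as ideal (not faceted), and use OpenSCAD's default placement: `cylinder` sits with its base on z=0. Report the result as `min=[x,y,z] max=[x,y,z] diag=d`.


A = translate([-14.5, 5.7, 7.2]) cylinder(h=10.5, r=13.3) → bbox [-27.8,-7.6,7.2] .. [-1.2,19,17.7]
B = cylinder(h=9.9, r=1.5) → bbox [-1.5,-1.5,0] .. [1.5,1.5,9.9]
lo = A.lo+B.lo = [-27.8-1.5, -7.6-1.5, 7.2+0] = [-29.300,-9.100,7.200]
hi = A.hi+B.hi = [-1.2+1.5, 19+1.5, 17.7+9.9] = [0.300,20.500,27.600]
diag = √(29.6²+29.6²+20.4²) = √2168.48 = 46.567

min=[-29.300,-9.100,7.200] max=[0.300,20.500,27.600] diag=46.567


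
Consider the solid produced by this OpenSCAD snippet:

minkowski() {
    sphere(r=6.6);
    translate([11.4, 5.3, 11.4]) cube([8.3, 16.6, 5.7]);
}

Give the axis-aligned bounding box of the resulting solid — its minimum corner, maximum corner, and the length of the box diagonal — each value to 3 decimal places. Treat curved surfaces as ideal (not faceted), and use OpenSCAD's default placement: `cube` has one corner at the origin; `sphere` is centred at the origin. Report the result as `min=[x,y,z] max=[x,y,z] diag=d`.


min=[4.800,-1.300,4.800] max=[26.300,28.500,23.700] diag=41.322

A = translate([11.4, 5.3, 11.4]) cube([8.3, 16.6, 5.7]) → bbox [11.4,5.3,11.4] .. [19.7,21.9,17.1]
B = sphere(r=6.6) → bbox [-6.6,-6.6,-6.6] .. [6.6,6.6,6.6]
lo = A.lo+B.lo = [11.4-6.6, 5.3-6.6, 11.4-6.6] = [4.800,-1.300,4.800]
hi = A.hi+B.hi = [19.7+6.6, 21.9+6.6, 17.1+6.6] = [26.300,28.500,23.700]
diag = √(21.5²+29.8²+18.9²) = √1707.5 = 41.322


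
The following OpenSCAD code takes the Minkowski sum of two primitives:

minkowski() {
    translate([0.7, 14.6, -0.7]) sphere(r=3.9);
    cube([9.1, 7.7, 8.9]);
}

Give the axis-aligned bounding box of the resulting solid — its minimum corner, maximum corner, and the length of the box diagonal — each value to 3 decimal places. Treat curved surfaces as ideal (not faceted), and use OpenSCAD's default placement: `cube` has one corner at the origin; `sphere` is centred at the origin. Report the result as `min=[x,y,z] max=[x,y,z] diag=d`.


min=[-3.200,10.700,-4.600] max=[13.700,26.200,12.100] diag=28.368

A = translate([0.7, 14.6, -0.7]) sphere(r=3.9) → bbox [-3.2,10.7,-4.6] .. [4.6,18.5,3.2]
B = cube([9.1, 7.7, 8.9]) → bbox [0,0,0] .. [9.1,7.7,8.9]
lo = A.lo+B.lo = [-3.2+0, 10.7+0, -4.6+0] = [-3.200,10.700,-4.600]
hi = A.hi+B.hi = [4.6+9.1, 18.5+7.7, 3.2+8.9] = [13.700,26.200,12.100]
diag = √(16.9²+15.5²+16.7²) = √804.75 = 28.368


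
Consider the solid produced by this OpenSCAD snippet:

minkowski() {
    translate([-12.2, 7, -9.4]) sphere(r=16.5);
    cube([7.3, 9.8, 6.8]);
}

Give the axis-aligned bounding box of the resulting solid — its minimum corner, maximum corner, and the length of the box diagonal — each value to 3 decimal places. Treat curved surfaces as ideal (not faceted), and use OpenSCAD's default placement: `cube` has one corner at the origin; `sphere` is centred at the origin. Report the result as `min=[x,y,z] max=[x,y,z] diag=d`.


A = translate([-12.2, 7, -9.4]) sphere(r=16.5) → bbox [-28.7,-9.5,-25.9] .. [4.3,23.5,7.1]
B = cube([7.3, 9.8, 6.8]) → bbox [0,0,0] .. [7.3,9.8,6.8]
lo = A.lo+B.lo = [-28.7+0, -9.5+0, -25.9+0] = [-28.700,-9.500,-25.900]
hi = A.hi+B.hi = [4.3+7.3, 23.5+9.8, 7.1+6.8] = [11.600,33.300,13.900]
diag = √(40.3²+42.8²+39.8²) = √5039.97 = 70.993

min=[-28.700,-9.500,-25.900] max=[11.600,33.300,13.900] diag=70.993


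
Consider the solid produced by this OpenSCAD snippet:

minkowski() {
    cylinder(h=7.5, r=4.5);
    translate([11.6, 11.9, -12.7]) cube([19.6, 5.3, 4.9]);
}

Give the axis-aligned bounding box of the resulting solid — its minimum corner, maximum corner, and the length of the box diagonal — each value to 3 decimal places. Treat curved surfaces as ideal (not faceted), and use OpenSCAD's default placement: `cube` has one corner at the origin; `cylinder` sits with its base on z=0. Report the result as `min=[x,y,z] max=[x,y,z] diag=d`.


min=[7.100,7.400,-12.700] max=[35.700,21.700,-0.300] diag=34.296

A = translate([11.6, 11.9, -12.7]) cube([19.6, 5.3, 4.9]) → bbox [11.6,11.9,-12.7] .. [31.2,17.2,-7.8]
B = cylinder(h=7.5, r=4.5) → bbox [-4.5,-4.5,0] .. [4.5,4.5,7.5]
lo = A.lo+B.lo = [11.6-4.5, 11.9-4.5, -12.7+0] = [7.100,7.400,-12.700]
hi = A.hi+B.hi = [31.2+4.5, 17.2+4.5, -7.8+7.5] = [35.700,21.700,-0.300]
diag = √(28.6²+14.3²+12.4²) = √1176.21 = 34.296


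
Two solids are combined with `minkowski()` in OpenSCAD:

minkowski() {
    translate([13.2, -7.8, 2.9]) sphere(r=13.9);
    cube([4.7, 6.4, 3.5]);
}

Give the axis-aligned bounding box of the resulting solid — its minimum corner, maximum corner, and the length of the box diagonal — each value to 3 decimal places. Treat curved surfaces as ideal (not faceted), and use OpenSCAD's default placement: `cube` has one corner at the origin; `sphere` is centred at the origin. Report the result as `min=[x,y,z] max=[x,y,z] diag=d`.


min=[-0.700,-21.700,-11.000] max=[31.800,12.500,20.300] diag=56.618

A = translate([13.2, -7.8, 2.9]) sphere(r=13.9) → bbox [-0.7,-21.7,-11] .. [27.1,6.1,16.8]
B = cube([4.7, 6.4, 3.5]) → bbox [0,0,0] .. [4.7,6.4,3.5]
lo = A.lo+B.lo = [-0.7+0, -21.7+0, -11+0] = [-0.700,-21.700,-11.000]
hi = A.hi+B.hi = [27.1+4.7, 6.1+6.4, 16.8+3.5] = [31.800,12.500,20.300]
diag = √(32.5²+34.2²+31.3²) = √3205.58 = 56.618


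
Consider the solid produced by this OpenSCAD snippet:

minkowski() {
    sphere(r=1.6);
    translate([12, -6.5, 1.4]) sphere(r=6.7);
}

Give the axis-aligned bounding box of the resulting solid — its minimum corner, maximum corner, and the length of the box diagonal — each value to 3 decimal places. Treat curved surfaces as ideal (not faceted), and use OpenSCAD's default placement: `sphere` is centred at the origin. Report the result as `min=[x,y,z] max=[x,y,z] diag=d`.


A = translate([12, -6.5, 1.4]) sphere(r=6.7) → bbox [5.3,-13.2,-5.3] .. [18.7,0.2,8.1]
B = sphere(r=1.6) → bbox [-1.6,-1.6,-1.6] .. [1.6,1.6,1.6]
lo = A.lo+B.lo = [5.3-1.6, -13.2-1.6, -5.3-1.6] = [3.700,-14.800,-6.900]
hi = A.hi+B.hi = [18.7+1.6, 0.2+1.6, 8.1+1.6] = [20.300,1.800,9.700]
diag = √(16.6²+16.6²+16.6²) = √826.68 = 28.752

min=[3.700,-14.800,-6.900] max=[20.300,1.800,9.700] diag=28.752


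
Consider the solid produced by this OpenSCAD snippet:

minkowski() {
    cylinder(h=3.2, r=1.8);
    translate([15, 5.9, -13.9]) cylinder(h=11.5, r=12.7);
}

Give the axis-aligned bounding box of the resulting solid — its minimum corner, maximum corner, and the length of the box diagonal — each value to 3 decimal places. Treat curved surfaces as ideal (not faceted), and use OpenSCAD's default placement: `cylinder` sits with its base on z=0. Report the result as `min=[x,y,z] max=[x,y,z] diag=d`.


min=[0.500,-8.600,-13.900] max=[29.500,20.400,0.800] diag=43.567

A = translate([15, 5.9, -13.9]) cylinder(h=11.5, r=12.7) → bbox [2.3,-6.8,-13.9] .. [27.7,18.6,-2.4]
B = cylinder(h=3.2, r=1.8) → bbox [-1.8,-1.8,0] .. [1.8,1.8,3.2]
lo = A.lo+B.lo = [2.3-1.8, -6.8-1.8, -13.9+0] = [0.500,-8.600,-13.900]
hi = A.hi+B.hi = [27.7+1.8, 18.6+1.8, -2.4+3.2] = [29.500,20.400,0.800]
diag = √(29²+29²+14.7²) = √1898.09 = 43.567


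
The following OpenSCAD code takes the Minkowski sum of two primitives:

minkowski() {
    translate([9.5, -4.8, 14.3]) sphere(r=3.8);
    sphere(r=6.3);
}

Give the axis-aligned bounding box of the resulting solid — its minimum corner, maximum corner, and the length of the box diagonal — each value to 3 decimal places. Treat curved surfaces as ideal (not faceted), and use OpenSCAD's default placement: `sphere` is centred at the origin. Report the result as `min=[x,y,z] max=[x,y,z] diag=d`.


A = translate([9.5, -4.8, 14.3]) sphere(r=3.8) → bbox [5.7,-8.6,10.5] .. [13.3,-1,18.1]
B = sphere(r=6.3) → bbox [-6.3,-6.3,-6.3] .. [6.3,6.3,6.3]
lo = A.lo+B.lo = [5.7-6.3, -8.6-6.3, 10.5-6.3] = [-0.600,-14.900,4.200]
hi = A.hi+B.hi = [13.3+6.3, -1+6.3, 18.1+6.3] = [19.600,5.300,24.400]
diag = √(20.2²+20.2²+20.2²) = √1224.12 = 34.987

min=[-0.600,-14.900,4.200] max=[19.600,5.300,24.400] diag=34.987


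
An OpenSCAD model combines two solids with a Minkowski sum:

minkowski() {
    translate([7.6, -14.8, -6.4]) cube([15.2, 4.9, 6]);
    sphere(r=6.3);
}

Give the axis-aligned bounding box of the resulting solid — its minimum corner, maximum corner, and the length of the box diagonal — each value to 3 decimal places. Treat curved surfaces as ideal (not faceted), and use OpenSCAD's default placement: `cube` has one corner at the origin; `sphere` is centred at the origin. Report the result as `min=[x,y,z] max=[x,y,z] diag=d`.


min=[1.300,-21.100,-12.700] max=[29.100,-3.600,5.900] diag=37.750

A = translate([7.6, -14.8, -6.4]) cube([15.2, 4.9, 6]) → bbox [7.6,-14.8,-6.4] .. [22.8,-9.9,-0.4]
B = sphere(r=6.3) → bbox [-6.3,-6.3,-6.3] .. [6.3,6.3,6.3]
lo = A.lo+B.lo = [7.6-6.3, -14.8-6.3, -6.4-6.3] = [1.300,-21.100,-12.700]
hi = A.hi+B.hi = [22.8+6.3, -9.9+6.3, -0.4+6.3] = [29.100,-3.600,5.900]
diag = √(27.8²+17.5²+18.6²) = √1425.05 = 37.750


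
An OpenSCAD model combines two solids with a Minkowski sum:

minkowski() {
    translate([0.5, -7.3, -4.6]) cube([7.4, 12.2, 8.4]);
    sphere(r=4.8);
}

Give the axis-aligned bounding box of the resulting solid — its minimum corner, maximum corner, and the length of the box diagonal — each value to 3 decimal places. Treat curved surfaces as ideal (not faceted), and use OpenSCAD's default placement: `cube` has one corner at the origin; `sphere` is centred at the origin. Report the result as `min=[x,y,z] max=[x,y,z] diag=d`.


min=[-4.300,-12.100,-9.400] max=[12.700,9.700,8.600] diag=32.988

A = translate([0.5, -7.3, -4.6]) cube([7.4, 12.2, 8.4]) → bbox [0.5,-7.3,-4.6] .. [7.9,4.9,3.8]
B = sphere(r=4.8) → bbox [-4.8,-4.8,-4.8] .. [4.8,4.8,4.8]
lo = A.lo+B.lo = [0.5-4.8, -7.3-4.8, -4.6-4.8] = [-4.300,-12.100,-9.400]
hi = A.hi+B.hi = [7.9+4.8, 4.9+4.8, 3.8+4.8] = [12.700,9.700,8.600]
diag = √(17²+21.8²+18²) = √1088.24 = 32.988


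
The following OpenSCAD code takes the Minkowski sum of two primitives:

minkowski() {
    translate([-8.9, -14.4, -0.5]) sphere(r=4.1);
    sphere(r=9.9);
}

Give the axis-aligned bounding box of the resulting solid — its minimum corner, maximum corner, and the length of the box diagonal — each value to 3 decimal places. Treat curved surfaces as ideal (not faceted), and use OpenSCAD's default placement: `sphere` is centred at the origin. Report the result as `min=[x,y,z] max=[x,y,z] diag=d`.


A = translate([-8.9, -14.4, -0.5]) sphere(r=4.1) → bbox [-13,-18.5,-4.6] .. [-4.8,-10.3,3.6]
B = sphere(r=9.9) → bbox [-9.9,-9.9,-9.9] .. [9.9,9.9,9.9]
lo = A.lo+B.lo = [-13-9.9, -18.5-9.9, -4.6-9.9] = [-22.900,-28.400,-14.500]
hi = A.hi+B.hi = [-4.8+9.9, -10.3+9.9, 3.6+9.9] = [5.100,-0.400,13.500]
diag = √(28²+28²+28²) = √2352 = 48.497

min=[-22.900,-28.400,-14.500] max=[5.100,-0.400,13.500] diag=48.497


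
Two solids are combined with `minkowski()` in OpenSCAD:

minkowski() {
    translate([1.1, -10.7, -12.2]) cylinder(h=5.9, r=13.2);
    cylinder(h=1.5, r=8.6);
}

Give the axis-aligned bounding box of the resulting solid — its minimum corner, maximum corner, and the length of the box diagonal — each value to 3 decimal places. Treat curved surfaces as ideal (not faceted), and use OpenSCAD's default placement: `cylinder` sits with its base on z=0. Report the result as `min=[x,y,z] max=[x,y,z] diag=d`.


min=[-20.700,-32.500,-12.200] max=[22.900,11.100,-4.800] diag=62.102

A = translate([1.1, -10.7, -12.2]) cylinder(h=5.9, r=13.2) → bbox [-12.1,-23.9,-12.2] .. [14.3,2.5,-6.3]
B = cylinder(h=1.5, r=8.6) → bbox [-8.6,-8.6,0] .. [8.6,8.6,1.5]
lo = A.lo+B.lo = [-12.1-8.6, -23.9-8.6, -12.2+0] = [-20.700,-32.500,-12.200]
hi = A.hi+B.hi = [14.3+8.6, 2.5+8.6, -6.3+1.5] = [22.900,11.100,-4.800]
diag = √(43.6²+43.6²+7.4²) = √3856.68 = 62.102


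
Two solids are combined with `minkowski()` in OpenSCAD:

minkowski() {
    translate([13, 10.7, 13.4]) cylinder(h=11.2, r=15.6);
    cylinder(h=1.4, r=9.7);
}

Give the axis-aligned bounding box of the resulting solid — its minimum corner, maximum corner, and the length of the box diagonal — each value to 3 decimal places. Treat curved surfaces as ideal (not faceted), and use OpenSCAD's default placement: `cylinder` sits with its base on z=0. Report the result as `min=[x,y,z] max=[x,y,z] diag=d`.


min=[-12.300,-14.600,13.400] max=[38.300,36.000,26.000] diag=72.660

A = translate([13, 10.7, 13.4]) cylinder(h=11.2, r=15.6) → bbox [-2.6,-4.9,13.4] .. [28.6,26.3,24.6]
B = cylinder(h=1.4, r=9.7) → bbox [-9.7,-9.7,0] .. [9.7,9.7,1.4]
lo = A.lo+B.lo = [-2.6-9.7, -4.9-9.7, 13.4+0] = [-12.300,-14.600,13.400]
hi = A.hi+B.hi = [28.6+9.7, 26.3+9.7, 24.6+1.4] = [38.300,36.000,26.000]
diag = √(50.6²+50.6²+12.6²) = √5279.48 = 72.660


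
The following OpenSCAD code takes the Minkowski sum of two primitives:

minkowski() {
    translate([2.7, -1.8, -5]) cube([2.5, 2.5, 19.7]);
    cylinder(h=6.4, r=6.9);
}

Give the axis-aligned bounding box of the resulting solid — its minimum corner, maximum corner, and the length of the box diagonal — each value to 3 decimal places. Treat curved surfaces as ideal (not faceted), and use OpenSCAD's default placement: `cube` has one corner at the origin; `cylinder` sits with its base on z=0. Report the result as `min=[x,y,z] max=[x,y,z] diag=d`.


min=[-4.200,-8.700,-5.000] max=[12.100,7.600,21.100] diag=34.822

A = translate([2.7, -1.8, -5]) cube([2.5, 2.5, 19.7]) → bbox [2.7,-1.8,-5] .. [5.2,0.7,14.7]
B = cylinder(h=6.4, r=6.9) → bbox [-6.9,-6.9,0] .. [6.9,6.9,6.4]
lo = A.lo+B.lo = [2.7-6.9, -1.8-6.9, -5+0] = [-4.200,-8.700,-5.000]
hi = A.hi+B.hi = [5.2+6.9, 0.7+6.9, 14.7+6.4] = [12.100,7.600,21.100]
diag = √(16.3²+16.3²+26.1²) = √1212.59 = 34.822
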